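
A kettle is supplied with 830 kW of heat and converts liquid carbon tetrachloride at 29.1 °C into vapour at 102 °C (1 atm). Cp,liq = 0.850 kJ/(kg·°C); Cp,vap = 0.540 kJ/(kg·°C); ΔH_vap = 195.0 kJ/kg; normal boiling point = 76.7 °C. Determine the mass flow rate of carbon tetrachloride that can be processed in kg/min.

Δh = 0.850×(76.7−29.1) + 195.0 + 0.540×(102−76.7) = 249.12 kJ/kg
Q = 830 kW = 830 kJ/s = 49800 kJ/min
ṁ = Q/Δh = 49800 / 249.12 = 199.9 kg/min

ṁ = 200 kg/min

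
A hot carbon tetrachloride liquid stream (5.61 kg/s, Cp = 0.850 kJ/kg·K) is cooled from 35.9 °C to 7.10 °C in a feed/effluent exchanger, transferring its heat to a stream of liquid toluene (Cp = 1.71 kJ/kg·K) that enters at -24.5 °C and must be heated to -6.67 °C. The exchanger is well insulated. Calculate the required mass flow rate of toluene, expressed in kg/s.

ṁ_c = 4.50 kg/s

Heat released by hot stream: Q = 5.61 × 0.850 × (35.9 − 7.10) = 137.33 kJ/s
Energy balance on cold side (adiabatic exchanger): Q = ṁ_c·Cp_c·(T_c,out − T_c,in)
ṁ_c = 137.33 / [1.71 × (-6.67 − -24.5)] = 4.5043 kg/s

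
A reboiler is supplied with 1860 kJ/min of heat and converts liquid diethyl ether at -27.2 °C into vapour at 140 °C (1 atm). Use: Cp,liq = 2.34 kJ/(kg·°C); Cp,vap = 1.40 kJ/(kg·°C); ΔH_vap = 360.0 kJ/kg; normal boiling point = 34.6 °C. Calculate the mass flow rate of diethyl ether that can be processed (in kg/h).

ṁ = 171 kg/h

Δh = 2.34×(34.6−-27.2) + 360.0 + 1.40×(140−34.6) = 652.17 kJ/kg
Q = 1860 kJ/min = 31 kJ/s = 111600 kJ/h
ṁ = Q/Δh = 111600 / 652.17 = 171.12 kg/h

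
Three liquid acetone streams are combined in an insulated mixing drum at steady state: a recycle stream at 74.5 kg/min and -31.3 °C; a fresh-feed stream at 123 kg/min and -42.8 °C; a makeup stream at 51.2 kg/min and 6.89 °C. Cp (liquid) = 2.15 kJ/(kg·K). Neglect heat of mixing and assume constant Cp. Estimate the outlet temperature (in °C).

T_out = -29.1 °C

Adiabatic, steady state ⇒ Σ ṁᵢCp,ᵢ(T_out − Tᵢ) = 0
T_out = Σ ṁᵢCp,ᵢTᵢ / Σ ṁᵢCp,ᵢ
      = -15573 / 534.7 = -29.125 °C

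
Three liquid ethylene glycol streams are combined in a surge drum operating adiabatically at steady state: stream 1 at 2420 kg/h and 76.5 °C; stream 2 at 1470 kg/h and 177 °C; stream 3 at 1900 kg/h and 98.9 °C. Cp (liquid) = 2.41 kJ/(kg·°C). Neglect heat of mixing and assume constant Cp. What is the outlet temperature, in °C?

T_out = 109 °C

No heat crosses the boundary, so H_out = H_in.
T_out = Σ ṁᵢCp,ᵢTᵢ / Σ ṁᵢCp,ᵢ
      = 1.5261e+06 / 13954 = 109.37 °C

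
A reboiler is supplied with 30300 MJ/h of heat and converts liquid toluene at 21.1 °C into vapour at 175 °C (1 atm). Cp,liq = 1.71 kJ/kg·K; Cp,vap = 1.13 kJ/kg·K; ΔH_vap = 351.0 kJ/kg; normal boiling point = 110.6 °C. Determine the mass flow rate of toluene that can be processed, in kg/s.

ṁ = 14.6 kg/s

Δh = 1.71×(110.6−21.1) + 351.0 + 1.13×(175−110.6) = 576.82 kJ/kg
Q = 30300 MJ/h = 8416.7 kJ/s = 8416.7 kJ/s
ṁ = Q/Δh = 8416.7 / 576.82 = 14.592 kg/s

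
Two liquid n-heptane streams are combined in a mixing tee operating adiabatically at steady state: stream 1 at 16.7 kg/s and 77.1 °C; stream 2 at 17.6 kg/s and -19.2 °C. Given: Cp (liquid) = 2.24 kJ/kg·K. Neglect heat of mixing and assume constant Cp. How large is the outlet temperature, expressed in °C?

Energy balance with Q = 0: Σ ṁᵢCp,ᵢ(T_out − Tᵢ) = 0
Σ ṁᵢCp,ᵢTᵢ = 16.7×2.24×77.1 + 17.6×2.24×-19.2 = 2127.2
Σ ṁᵢCp,ᵢ = 16.7×2.24 + 17.6×2.24 = 76.832
T_out = 2127.2 / 76.832 = 27.687 °C

T_out = 27.7 °C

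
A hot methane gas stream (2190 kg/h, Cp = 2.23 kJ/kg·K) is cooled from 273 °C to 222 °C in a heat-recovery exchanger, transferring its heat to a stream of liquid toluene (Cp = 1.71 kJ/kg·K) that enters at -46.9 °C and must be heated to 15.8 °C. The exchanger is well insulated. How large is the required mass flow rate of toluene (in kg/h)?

Heat released by hot stream: Q = 2190 × 2.23 × (273 − 222) = 249070 kJ/h
Energy balance on cold side (adiabatic exchanger): Q = ṁ_c·Cp_c·(T_c,out − T_c,in)
ṁ_c = 249070 / [1.71 × (15.8 − -46.9)] = 2323 kg/h

ṁ_c = 2320 kg/h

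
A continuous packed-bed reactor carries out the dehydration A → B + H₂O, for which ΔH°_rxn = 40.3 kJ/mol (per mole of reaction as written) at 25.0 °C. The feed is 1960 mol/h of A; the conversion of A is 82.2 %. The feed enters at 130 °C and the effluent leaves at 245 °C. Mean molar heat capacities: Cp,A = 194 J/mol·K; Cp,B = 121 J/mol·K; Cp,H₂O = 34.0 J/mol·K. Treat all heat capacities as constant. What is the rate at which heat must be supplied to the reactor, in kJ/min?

Extent of reaction ξ = 0.822 × 1960 = 1611.1 mol/h
Reaction term: ξ·ΔH°_rxn = 1611.1 × 40.3 = 64928 kJ/h
Sensible, feed 130→25 °C: -39925 kJ/h
Outlet flows (mol/h): A 348.88, B 1611.1, H₂O 1611.1
Sensible, products 25→245 °C: 69829 kJ/h
Q = ΔH = 94832 kJ/h = 26.342 kW
Heat supplied = 1580.5 kJ/min

Q_in = 1580 kJ/min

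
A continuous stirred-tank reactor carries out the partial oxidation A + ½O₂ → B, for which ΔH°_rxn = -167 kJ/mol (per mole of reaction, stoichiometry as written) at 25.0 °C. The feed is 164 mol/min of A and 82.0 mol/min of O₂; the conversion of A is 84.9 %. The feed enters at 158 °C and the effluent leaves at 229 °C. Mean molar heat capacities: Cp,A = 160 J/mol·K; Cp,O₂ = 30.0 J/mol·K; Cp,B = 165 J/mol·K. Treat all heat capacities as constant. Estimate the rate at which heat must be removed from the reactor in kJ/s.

Q_out = 358 kJ/s

Extent of reaction ξ = 0.849 × 164 = 139.24 mol/min
Reaction term: ξ·ΔH°_rxn = 139.24 × -167 = -23252 kJ/min
Sensible, feed 158→25 °C: -3817.1 kJ/min
Outlet flows (mol/min): A 24.764, O₂ 12.382, B 139.24
Sensible, products 25→229 °C: 5570.8 kJ/min
Q = ΔH = -21499 kJ/min = -358.31 kW
Heat removed = 358.31 kJ/s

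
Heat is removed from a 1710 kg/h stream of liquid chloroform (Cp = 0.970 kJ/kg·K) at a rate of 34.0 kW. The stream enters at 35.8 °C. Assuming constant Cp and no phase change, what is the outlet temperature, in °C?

T_out = -38.0 °C

Q = 34.0 kW = 122400 kJ/h
ΔT = Q/(ṁ·Cp) = 122400/(1710×0.970) = 73.793 K
T_out = 35.8 − 73.793 = -37.993 °C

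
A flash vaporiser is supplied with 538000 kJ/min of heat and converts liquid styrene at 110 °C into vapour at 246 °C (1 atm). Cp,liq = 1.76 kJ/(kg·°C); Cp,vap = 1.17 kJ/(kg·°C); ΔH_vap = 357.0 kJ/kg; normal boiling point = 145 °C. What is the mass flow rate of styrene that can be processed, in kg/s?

ṁ = 16.7 kg/s

Δh = 1.76×(145−110) + 357.0 + 1.17×(246−145) = 536.77 kJ/kg
Q = 538000 kJ/min = 8966.7 kJ/s = 8966.7 kJ/s
ṁ = Q/Δh = 8966.7 / 536.77 = 16.705 kg/s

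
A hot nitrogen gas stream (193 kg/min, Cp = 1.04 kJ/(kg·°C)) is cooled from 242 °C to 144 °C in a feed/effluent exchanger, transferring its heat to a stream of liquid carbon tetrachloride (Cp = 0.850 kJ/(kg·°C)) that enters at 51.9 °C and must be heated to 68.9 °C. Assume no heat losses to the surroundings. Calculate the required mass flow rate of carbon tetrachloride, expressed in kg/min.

Heat released by hot stream: Q = 193 × 1.04 × (242 − 144) = 19671 kJ/min
Energy balance on cold side (adiabatic exchanger): Q = ṁ_c·Cp_c·(T_c,out − T_c,in)
ṁ_c = 19671 / [0.850 × (68.9 − 51.9)] = 1361.3 kg/min

ṁ_c = 1360 kg/min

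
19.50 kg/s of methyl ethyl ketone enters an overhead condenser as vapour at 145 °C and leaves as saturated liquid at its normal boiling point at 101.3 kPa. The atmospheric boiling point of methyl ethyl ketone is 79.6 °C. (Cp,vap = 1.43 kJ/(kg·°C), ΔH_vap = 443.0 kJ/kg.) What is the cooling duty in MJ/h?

Q_c = 37700 MJ/h

vapour 145→79.6 °C: -93.522 kJ/kg
condensation at 79.6 °C: -443 kJ/kg
Δh = -93.522 + -443 = -536.52 kJ/kg
Q = ṁ·Δh = 19.50 kg/s × -536.52 kJ/kg = -10462 kJ/s
|Q| = 10462 kW = 37664 MJ/h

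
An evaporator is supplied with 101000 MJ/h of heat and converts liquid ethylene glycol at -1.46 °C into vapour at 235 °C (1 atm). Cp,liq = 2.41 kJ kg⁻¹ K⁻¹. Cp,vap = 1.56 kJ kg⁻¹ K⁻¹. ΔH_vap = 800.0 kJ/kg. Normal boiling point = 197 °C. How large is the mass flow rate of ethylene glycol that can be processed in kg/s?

Δh = 2.41×(197−-1.46) + 800.0 + 1.56×(235−197) = 1337.6 kJ/kg
Q = 101000 MJ/h = 28056 kJ/s = 28056 kJ/s
ṁ = Q/Δh = 28056 / 1337.6 = 20.975 kg/s

ṁ = 21.0 kg/s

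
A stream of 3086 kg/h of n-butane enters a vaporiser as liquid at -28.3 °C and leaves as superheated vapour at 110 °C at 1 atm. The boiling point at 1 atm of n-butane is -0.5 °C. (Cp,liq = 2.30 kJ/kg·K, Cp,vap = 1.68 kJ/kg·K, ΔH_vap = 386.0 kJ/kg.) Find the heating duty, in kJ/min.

Q = 32700 kJ/min

liquid -28.3→-0.5 °C: 63.94 kJ/kg
vaporisation at -0.5 °C: 386 kJ/kg
vapour -0.5→110 °C: 185.64 kJ/kg
Δh = 63.94 + 386 + 185.64 = 635.58 kJ/kg
Q = ṁ·Δh = 3086 kg/h × 635.58 kJ/kg = 1.9614e+06 kJ/h
|Q| = 544.83 kW = 32690 kJ/min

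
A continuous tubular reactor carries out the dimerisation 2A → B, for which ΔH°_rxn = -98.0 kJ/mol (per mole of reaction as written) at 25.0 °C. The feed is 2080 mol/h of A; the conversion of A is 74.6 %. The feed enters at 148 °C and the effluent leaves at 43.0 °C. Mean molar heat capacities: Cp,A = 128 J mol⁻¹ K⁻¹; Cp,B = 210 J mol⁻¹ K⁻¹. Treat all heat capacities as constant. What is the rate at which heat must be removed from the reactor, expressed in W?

Extent of reaction ξ = 0.746 × 2080 / 2 = 775.84 mol/h
Reaction term: ξ·ΔH°_rxn = 775.84 × -98.0 = -76032 kJ/h
Sensible, feed 148→25 °C: -32748 kJ/h
Outlet flows (mol/h): A 528.32, B 775.84
Sensible, products 25→43.0 °C: 4149.9 kJ/h
Q = ΔH = -104630 kJ/h = -29.064 kW
Heat removed = 29064 W

Q_out = 29100 W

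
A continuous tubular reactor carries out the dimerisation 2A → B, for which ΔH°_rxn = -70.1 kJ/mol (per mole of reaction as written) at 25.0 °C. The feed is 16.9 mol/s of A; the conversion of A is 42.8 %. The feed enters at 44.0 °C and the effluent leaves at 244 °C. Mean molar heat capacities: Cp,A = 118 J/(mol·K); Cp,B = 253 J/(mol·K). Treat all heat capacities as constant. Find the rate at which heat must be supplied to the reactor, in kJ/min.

Q_in = 9530 kJ/min

Extent of reaction ξ = 0.428 × 16.9 / 2 = 3.6166 mol/s
Reaction term: ξ·ΔH°_rxn = 3.6166 × -70.1 = -253.52 kJ/s
Sensible, feed 44.0→25 °C: -37.89 kJ/s
Outlet flows (mol/s): A 9.6668, B 3.6166
Sensible, products 25→244 °C: 450.19 kJ/s
Q = ΔH = 158.78 kJ/s = 158.78 kW
Heat supplied = 9526.9 kJ/min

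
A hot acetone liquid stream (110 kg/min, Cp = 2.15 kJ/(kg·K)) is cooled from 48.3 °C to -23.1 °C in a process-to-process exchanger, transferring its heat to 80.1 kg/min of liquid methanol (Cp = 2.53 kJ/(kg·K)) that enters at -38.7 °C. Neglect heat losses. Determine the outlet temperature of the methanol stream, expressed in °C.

Heat released by hot stream: Q = 110 × 2.15 × (48.3 − -23.1) = 16886 kJ/min
Energy balance on cold side (adiabatic exchanger): Q = ṁ_c·Cp_c·(T_c,out − T_c,in)
T_c,out = -38.7 + 16886/(80.1 × 2.53) = 44.625 °C

T_c,out = 44.6 °C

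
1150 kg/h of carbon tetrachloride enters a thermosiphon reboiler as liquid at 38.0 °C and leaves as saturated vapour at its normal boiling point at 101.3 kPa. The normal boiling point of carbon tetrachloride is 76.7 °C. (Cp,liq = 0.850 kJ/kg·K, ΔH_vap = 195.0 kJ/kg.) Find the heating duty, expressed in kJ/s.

liquid 38.0→76.7 °C: 32.895 kJ/kg
vaporisation at 76.7 °C: 195 kJ/kg
Δh = 32.895 + 195 = 227.9 kJ/kg
Q = ṁ·Δh = 1150 kg/h × 227.9 kJ/kg = 262080 kJ/h
|Q| = 72.8 kW

Q = 72.8 kJ/s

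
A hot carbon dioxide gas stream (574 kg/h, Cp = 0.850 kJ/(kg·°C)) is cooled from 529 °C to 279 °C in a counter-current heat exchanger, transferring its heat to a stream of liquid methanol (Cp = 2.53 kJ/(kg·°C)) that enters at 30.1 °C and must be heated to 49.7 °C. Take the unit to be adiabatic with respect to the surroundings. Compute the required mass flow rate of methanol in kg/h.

Heat released by hot stream: Q = 574 × 0.850 × (529 − 279) = 121980 kJ/h
Energy balance on cold side (adiabatic exchanger): Q = ṁ_c·Cp_c·(T_c,out − T_c,in)
ṁ_c = 121980 / [2.53 × (49.7 − 30.1)] = 2459.8 kg/h

ṁ_c = 2460 kg/h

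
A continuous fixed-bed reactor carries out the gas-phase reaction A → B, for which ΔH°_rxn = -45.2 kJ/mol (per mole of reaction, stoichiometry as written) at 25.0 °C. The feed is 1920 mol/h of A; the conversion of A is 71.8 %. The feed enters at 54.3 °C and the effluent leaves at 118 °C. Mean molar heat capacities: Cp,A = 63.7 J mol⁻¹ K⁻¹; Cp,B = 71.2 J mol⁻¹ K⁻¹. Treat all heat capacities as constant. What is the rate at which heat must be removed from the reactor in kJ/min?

Extent of reaction ξ = 0.718 × 1920 = 1378.6 mol/h
Reaction term: ξ·ΔH°_rxn = 1378.6 × -45.2 = -62311 kJ/h
Sensible, feed 54.3→25 °C: -3583.5 kJ/h
Outlet flows (mol/h): A 541.44, B 1378.6
Sensible, products 25→118 °C: 12336 kJ/h
Q = ΔH = -53559 kJ/h = -14.877 kW
Heat removed = 892.64 kJ/min

Q_out = 893 kJ/min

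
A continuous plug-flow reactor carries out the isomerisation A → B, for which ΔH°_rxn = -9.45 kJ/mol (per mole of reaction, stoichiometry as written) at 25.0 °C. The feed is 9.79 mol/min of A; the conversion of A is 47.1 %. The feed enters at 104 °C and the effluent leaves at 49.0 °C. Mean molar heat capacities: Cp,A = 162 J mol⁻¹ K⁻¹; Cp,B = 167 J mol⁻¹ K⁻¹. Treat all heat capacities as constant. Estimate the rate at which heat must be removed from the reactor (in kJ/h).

Extent of reaction ξ = 0.471 × 9.79 = 4.6111 mol/min
Reaction term: ξ·ΔH°_rxn = 4.6111 × -9.45 = -43.575 kJ/min
Sensible, feed 104→25 °C: -125.29 kJ/min
Outlet flows (mol/min): A 5.1789, B 4.6111
Sensible, products 25→49.0 °C: 38.617 kJ/min
Q = ΔH = -130.25 kJ/min = -2.1708 kW
Heat removed = 7815 kJ/h

Q_out = 7820 kJ/h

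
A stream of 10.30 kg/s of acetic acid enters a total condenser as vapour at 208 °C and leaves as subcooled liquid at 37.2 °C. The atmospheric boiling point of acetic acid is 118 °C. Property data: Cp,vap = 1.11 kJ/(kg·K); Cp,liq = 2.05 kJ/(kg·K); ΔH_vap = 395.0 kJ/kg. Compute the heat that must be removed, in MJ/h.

Q_c = 24500 MJ/h

vapour 208→118 °C: -99.9 kJ/kg
condensation at 118 °C: -395 kJ/kg
liquid 118→37.2 °C: -165.64 kJ/kg
Δh = -99.9 + -395 + -165.64 = -660.54 kJ/kg
Q = ṁ·Δh = 10.30 kg/s × -660.54 kJ/kg = -6803.6 kJ/s
|Q| = 6803.6 kW = 24493 MJ/h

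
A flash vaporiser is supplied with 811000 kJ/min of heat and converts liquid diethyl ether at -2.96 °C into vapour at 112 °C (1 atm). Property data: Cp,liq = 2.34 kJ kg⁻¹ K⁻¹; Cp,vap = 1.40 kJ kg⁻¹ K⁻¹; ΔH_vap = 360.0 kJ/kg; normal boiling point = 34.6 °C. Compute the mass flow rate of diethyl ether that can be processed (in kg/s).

ṁ = 24.3 kg/s

Δh = 2.34×(34.6−-2.96) + 360.0 + 1.40×(112−34.6) = 556.25 kJ/kg
Q = 811000 kJ/min = 13517 kJ/s = 13517 kJ/s
ṁ = Q/Δh = 13517 / 556.25 = 24.3 kg/s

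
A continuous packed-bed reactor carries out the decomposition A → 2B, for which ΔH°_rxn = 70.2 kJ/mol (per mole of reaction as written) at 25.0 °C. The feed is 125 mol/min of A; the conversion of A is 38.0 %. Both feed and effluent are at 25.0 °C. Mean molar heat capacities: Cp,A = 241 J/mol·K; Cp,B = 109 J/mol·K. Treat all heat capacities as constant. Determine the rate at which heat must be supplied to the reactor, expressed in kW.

Extent of reaction ξ = 0.380 × 125 = 47.5 mol/min
Reaction term: ξ·ΔH°_rxn = 47.5 × 70.2 = 3334.5 kJ/min
Q = ΔH = 3334.5 kJ/min = 55.575 kW
Heat supplied = 55.575 kW

Q_in = 55.6 kW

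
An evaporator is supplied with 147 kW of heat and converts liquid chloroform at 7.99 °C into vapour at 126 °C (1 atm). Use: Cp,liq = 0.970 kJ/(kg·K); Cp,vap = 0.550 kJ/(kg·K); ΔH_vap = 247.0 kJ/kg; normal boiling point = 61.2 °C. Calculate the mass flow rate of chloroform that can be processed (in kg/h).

Δh = 0.970×(61.2−7.99) + 247.0 + 0.550×(126−61.2) = 334.25 kJ/kg
Q = 147 kW = 147 kJ/s = 529200 kJ/h
ṁ = Q/Δh = 529200 / 334.25 = 1583.2 kg/h

ṁ = 1580 kg/h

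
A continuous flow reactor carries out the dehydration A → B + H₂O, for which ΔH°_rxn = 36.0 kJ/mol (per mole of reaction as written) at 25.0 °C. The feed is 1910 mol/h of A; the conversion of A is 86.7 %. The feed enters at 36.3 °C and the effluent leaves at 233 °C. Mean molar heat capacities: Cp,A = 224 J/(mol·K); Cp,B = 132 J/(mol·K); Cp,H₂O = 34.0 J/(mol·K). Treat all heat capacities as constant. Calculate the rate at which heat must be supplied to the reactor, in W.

Extent of reaction ξ = 0.867 × 1910 = 1656 mol/h
Reaction term: ξ·ΔH°_rxn = 1656 × 36.0 = 59615 kJ/h
Sensible, feed 36.3→25 °C: -4834.6 kJ/h
Outlet flows (mol/h): A 254.03, B 1656, H₂O 1656
Sensible, products 25→233 °C: 69013 kJ/h
Q = ΔH = 123790 kJ/h = 34.387 kW
Heat supplied = 34387 W

Q_in = 34400 W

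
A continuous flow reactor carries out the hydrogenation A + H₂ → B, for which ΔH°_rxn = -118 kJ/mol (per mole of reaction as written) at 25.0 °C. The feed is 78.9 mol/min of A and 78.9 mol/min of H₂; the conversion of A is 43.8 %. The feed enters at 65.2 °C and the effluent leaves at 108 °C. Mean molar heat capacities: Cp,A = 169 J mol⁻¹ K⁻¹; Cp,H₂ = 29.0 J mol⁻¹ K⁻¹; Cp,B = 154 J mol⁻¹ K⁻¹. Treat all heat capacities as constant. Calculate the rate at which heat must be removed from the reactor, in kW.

Extent of reaction ξ = 0.438 × 78.9 = 34.558 mol/min
Reaction term: ξ·ΔH°_rxn = 34.558 × -118 = -4077.9 kJ/min
Sensible, feed 65.2→25 °C: -628.01 kJ/min
Outlet flows (mol/min): A 44.342, H₂ 44.342, B 34.558
Sensible, products 25→108 °C: 1170.4 kJ/min
Q = ΔH = -3535.4 kJ/min = -58.924 kW
Heat removed = 58.924 kW

Q_out = 58.9 kW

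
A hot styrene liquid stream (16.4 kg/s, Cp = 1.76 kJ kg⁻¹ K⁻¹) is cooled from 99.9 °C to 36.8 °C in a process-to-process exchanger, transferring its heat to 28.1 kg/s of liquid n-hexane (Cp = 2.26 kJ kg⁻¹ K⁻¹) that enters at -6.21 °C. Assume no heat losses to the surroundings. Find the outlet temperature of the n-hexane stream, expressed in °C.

Heat released by hot stream: Q = 16.4 × 1.76 × (99.9 − 36.8) = 1821.3 kJ/s
Energy balance on cold side (adiabatic exchanger): Q = ṁ_c·Cp_c·(T_c,out − T_c,in)
T_c,out = -6.21 + 1821.3/(28.1 × 2.26) = 22.469 °C

T_c,out = 22.5 °C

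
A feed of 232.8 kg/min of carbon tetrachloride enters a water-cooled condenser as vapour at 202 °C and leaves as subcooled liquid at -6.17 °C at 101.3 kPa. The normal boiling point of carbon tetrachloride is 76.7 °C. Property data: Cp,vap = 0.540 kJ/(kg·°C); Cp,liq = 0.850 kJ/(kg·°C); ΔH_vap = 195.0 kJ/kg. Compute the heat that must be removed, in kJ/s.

Q_c = 1290 kJ/s

vapour 202→76.7 °C: -67.662 kJ/kg
condensation at 76.7 °C: -195 kJ/kg
liquid 76.7→-6.17 °C: -70.439 kJ/kg
Δh = -67.662 + -195 + -70.439 = -333.1 kJ/kg
Q = ṁ·Δh = 232.8 kg/min × -333.1 kJ/kg = -77546 kJ/min
|Q| = 1292.4 kW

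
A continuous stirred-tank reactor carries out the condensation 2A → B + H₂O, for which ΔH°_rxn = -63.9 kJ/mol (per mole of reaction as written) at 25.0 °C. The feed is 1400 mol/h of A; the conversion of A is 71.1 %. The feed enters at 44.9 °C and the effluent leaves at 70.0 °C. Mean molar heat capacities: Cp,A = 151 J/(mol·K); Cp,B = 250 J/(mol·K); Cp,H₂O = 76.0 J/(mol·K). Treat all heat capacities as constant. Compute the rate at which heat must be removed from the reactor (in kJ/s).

Extent of reaction ξ = 0.711 × 1400 / 2 = 497.7 mol/h
Reaction term: ξ·ΔH°_rxn = 497.7 × -63.9 = -31803 kJ/h
Sensible, feed 44.9→25 °C: -4206.9 kJ/h
Outlet flows (mol/h): A 404.6, B 497.7, H₂O 497.7
Sensible, products 25→70.0 °C: 10051 kJ/h
Q = ΔH = -25959 kJ/h = -7.2109 kW
Heat removed = 7.2109 kJ/s

Q_out = 7.21 kJ/s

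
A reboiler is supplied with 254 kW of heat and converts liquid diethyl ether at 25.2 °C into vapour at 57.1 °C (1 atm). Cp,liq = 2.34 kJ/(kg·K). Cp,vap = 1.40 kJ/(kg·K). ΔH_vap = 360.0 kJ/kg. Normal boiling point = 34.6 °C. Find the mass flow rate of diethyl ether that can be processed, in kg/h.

ṁ = 2210 kg/h

Δh = 2.34×(34.6−25.2) + 360.0 + 1.40×(57.1−34.6) = 413.5 kJ/kg
Q = 254 kW = 254 kJ/s = 914400 kJ/h
ṁ = Q/Δh = 914400 / 413.5 = 2211.4 kg/h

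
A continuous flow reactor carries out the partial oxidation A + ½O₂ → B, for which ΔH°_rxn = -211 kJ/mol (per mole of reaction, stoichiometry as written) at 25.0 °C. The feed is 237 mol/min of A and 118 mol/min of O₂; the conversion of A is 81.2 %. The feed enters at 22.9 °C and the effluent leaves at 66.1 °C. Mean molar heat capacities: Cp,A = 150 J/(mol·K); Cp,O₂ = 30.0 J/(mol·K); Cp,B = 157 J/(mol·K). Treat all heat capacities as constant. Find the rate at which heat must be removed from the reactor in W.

Extent of reaction ξ = 0.812 × 237 = 192.44 mol/min
Reaction term: ξ·ΔH°_rxn = 192.44 × -211 = -40606 kJ/min
Sensible, feed 22.9→25 °C: 82.089 kJ/min
Outlet flows (mol/min): A 44.556, O₂ 21.778, B 192.44
Sensible, products 25→66.1 °C: 1543.3 kJ/min
Q = ΔH = -38980 kJ/min = -649.67 kW
Heat removed = 649670 W

Q_out = 650000 W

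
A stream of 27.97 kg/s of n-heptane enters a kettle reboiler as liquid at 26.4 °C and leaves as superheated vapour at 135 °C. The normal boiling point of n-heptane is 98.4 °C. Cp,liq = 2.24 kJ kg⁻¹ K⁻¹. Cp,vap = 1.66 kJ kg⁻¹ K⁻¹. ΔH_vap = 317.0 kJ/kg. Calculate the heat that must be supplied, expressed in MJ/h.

Q = 54300 MJ/h

liquid 26.4→98.4 °C: 161.28 kJ/kg
vaporisation at 98.4 °C: 317 kJ/kg
vapour 98.4→135 °C: 60.756 kJ/kg
Δh = 161.28 + 317 + 60.756 = 539.04 kJ/kg
Q = ṁ·Δh = 27.97 kg/s × 539.04 kJ/kg = 15077 kJ/s
|Q| = 15077 kW = 54277 MJ/h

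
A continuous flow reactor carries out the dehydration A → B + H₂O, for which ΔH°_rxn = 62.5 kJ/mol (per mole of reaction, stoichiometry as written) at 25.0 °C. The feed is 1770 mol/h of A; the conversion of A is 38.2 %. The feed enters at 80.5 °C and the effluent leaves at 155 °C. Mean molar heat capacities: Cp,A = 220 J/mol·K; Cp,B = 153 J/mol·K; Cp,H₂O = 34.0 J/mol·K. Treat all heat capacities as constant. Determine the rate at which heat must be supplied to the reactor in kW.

Q_in = 19.0 kW

Extent of reaction ξ = 0.382 × 1770 = 676.14 mol/h
Reaction term: ξ·ΔH°_rxn = 676.14 × 62.5 = 42259 kJ/h
Sensible, feed 80.5→25 °C: -21612 kJ/h
Outlet flows (mol/h): A 1093.9, B 676.14, H₂O 676.14
Sensible, products 25→155 °C: 47721 kJ/h
Q = ΔH = 68368 kJ/h = 18.991 kW
Heat supplied = 18.991 kW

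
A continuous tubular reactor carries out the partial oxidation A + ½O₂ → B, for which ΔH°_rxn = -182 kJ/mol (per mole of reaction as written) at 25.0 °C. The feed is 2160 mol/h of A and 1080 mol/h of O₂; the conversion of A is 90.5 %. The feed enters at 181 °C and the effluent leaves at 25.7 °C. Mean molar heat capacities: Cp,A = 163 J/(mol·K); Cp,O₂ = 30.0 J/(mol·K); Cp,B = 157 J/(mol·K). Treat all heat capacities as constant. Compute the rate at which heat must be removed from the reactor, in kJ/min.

Q_out = 6930 kJ/min

Extent of reaction ξ = 0.905 × 2160 = 1954.8 mol/h
Reaction term: ξ·ΔH°_rxn = 1954.8 × -182 = -355770 kJ/h
Sensible, feed 181→25 °C: -59979 kJ/h
Outlet flows (mol/h): A 205.2, O₂ 102.6, B 1954.8
Sensible, products 25→25.7 °C: 240.4 kJ/h
Q = ΔH = -415510 kJ/h = -115.42 kW
Heat removed = 6925.2 kJ/min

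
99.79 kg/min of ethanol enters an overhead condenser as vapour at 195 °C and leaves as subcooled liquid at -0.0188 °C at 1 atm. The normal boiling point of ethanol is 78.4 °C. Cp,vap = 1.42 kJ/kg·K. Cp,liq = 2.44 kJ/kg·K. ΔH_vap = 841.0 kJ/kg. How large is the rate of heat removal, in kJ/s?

Q_c = 1990 kJ/s

vapour 195→78.4 °C: -165.57 kJ/kg
condensation at 78.4 °C: -841 kJ/kg
liquid 78.4→-0.0188 °C: -191.34 kJ/kg
Δh = -165.57 + -841 + -191.34 = -1197.9 kJ/kg
Q = ṁ·Δh = 99.79 kg/min × -1197.9 kJ/kg = -119540 kJ/min
|Q| = 1992.3 kW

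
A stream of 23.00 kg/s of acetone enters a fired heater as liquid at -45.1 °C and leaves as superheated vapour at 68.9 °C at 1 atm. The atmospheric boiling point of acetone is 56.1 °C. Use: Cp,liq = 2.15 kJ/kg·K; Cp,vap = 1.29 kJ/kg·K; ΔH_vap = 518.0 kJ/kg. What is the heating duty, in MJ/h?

Q = 62300 MJ/h

liquid -45.1→56.1 °C: 217.58 kJ/kg
vaporisation at 56.1 °C: 518 kJ/kg
vapour 56.1→68.9 °C: 16.512 kJ/kg
Δh = 217.58 + 518 + 16.512 = 752.09 kJ/kg
Q = ṁ·Δh = 23.00 kg/s × 752.09 kJ/kg = 17298 kJ/s
|Q| = 17298 kW = 62273 MJ/h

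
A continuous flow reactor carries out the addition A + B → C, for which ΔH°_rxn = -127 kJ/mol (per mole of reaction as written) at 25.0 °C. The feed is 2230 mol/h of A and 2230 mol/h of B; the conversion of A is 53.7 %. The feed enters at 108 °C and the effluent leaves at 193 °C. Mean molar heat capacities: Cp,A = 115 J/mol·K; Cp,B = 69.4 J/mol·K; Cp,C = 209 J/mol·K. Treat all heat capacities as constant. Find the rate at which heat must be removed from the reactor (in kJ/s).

Extent of reaction ξ = 0.537 × 2230 = 1197.5 mol/h
Reaction term: ξ·ΔH°_rxn = 1197.5 × -127 = -152080 kJ/h
Sensible, feed 108→25 °C: -34131 kJ/h
Outlet flows (mol/h): A 1032.5, B 1032.5, C 1197.5
Sensible, products 25→193 °C: 74033 kJ/h
Q = ΔH = -112180 kJ/h = -31.162 kW
Heat removed = 31.162 kJ/s

Q_out = 31.2 kJ/s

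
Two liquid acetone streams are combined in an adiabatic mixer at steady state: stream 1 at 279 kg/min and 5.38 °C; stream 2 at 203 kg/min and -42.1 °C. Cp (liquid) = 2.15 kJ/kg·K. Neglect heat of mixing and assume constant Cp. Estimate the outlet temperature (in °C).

Adiabatic, steady state ⇒ Σ ṁᵢCp,ᵢ(T_out − Tᵢ) = 0
Σ ṁᵢCp,ᵢTᵢ = 279×2.15×5.38 + 203×2.15×-42.1 = -15147
Σ ṁᵢCp,ᵢ = 279×2.15 + 203×2.15 = 1036.3
T_out = -15147 / 1036.3 = -14.617 °C

T_out = -14.6 °C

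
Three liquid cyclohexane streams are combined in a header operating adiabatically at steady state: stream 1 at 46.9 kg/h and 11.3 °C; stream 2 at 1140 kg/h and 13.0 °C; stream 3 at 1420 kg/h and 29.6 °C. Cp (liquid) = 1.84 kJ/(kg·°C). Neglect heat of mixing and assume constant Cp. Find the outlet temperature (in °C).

T_out = 22.0 °C

No heat crosses the boundary, so H_out = H_in.
T_out = Σ ṁᵢCp,ᵢTᵢ / Σ ṁᵢCp,ᵢ
      = 105580 / 4796.7 = 22.012 °C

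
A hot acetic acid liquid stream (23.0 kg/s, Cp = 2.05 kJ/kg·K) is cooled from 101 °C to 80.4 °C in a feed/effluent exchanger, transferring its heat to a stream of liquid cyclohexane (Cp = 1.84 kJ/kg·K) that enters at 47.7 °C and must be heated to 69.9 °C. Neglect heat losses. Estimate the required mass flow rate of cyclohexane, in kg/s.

Heat released by hot stream: Q = 23.0 × 2.05 × (101 − 80.4) = 971.29 kJ/s
Energy balance on cold side (adiabatic exchanger): Q = ṁ_c·Cp_c·(T_c,out − T_c,in)
ṁ_c = 971.29 / [1.84 × (69.9 − 47.7)] = 23.778 kg/s

ṁ_c = 23.8 kg/s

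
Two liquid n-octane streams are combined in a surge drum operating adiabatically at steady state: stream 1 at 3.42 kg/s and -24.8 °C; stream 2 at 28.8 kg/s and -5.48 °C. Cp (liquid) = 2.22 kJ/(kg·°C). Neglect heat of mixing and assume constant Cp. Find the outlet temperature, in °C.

T_out = -7.53 °C

Adiabatic, steady state ⇒ Σ ṁᵢCp,ᵢ(T_out − Tᵢ) = 0
Σ ṁᵢCp,ᵢTᵢ = 3.42×2.22×-24.8 + 28.8×2.22×-5.48 = -538.66
Σ ṁᵢCp,ᵢ = 3.42×2.22 + 28.8×2.22 = 71.528
T_out = -538.66 / 71.528 = -7.5307 °C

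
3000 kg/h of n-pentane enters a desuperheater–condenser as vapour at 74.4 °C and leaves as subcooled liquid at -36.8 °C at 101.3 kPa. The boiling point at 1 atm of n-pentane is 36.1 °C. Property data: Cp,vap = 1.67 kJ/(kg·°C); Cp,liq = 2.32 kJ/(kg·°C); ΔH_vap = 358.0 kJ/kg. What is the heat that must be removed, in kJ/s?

Q_c = 493 kJ/s

vapour 74.4→36.1 °C: -63.961 kJ/kg
condensation at 36.1 °C: -358 kJ/kg
liquid 36.1→-36.8 °C: -169.13 kJ/kg
Δh = -63.961 + -358 + -169.13 = -591.09 kJ/kg
Q = ṁ·Δh = 3000 kg/h × -591.09 kJ/kg = -1.7733e+06 kJ/h
|Q| = 492.57 kW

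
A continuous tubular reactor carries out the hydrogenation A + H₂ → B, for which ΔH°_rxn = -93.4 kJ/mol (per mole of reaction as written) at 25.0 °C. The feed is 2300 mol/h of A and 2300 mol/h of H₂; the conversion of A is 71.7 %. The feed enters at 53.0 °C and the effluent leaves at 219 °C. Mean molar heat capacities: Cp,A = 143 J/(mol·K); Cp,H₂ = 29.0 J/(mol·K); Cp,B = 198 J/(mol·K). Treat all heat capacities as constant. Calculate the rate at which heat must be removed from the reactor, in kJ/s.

Q_out = 22.2 kJ/s

Extent of reaction ξ = 0.717 × 2300 = 1649.1 mol/h
Reaction term: ξ·ΔH°_rxn = 1649.1 × -93.4 = -154030 kJ/h
Sensible, feed 53.0→25 °C: -11077 kJ/h
Outlet flows (mol/h): A 650.9, H₂ 650.9, B 1649.1
Sensible, products 25→219 °C: 85064 kJ/h
Q = ΔH = -80038 kJ/h = -22.233 kW
Heat removed = 22.233 kJ/s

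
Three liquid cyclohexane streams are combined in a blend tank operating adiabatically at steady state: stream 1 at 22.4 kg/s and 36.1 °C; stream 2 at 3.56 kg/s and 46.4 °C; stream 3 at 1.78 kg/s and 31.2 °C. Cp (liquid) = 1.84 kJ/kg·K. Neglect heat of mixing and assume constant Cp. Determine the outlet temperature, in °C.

T_out = 37.1 °C

No heat crosses the boundary, so H_out = H_in.
Σ ṁᵢCp,ᵢTᵢ = 22.4×1.84×36.1 + 3.56×1.84×46.4 + 1.78×1.84×31.2 = 1894
Σ ṁᵢCp,ᵢ = 22.4×1.84 + 3.56×1.84 + 1.78×1.84 = 51.042
T_out = 1894 / 51.042 = 37.107 °C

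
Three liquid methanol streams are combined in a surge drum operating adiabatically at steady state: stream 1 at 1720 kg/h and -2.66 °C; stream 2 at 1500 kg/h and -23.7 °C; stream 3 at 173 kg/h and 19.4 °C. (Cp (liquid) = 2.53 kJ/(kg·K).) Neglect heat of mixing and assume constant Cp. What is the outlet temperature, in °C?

No heat crosses the boundary, so H_out = H_in.
T_out = Σ ṁᵢCp,ᵢTᵢ / Σ ṁᵢCp,ᵢ
      = -93026 / 8584.3 = -10.837 °C

T_out = -10.8 °C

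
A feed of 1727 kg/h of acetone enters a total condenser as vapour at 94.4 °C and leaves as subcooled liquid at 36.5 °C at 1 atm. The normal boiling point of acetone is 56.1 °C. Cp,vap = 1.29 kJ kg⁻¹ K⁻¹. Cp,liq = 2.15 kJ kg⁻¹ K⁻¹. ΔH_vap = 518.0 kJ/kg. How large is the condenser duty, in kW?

Q_c = 292 kW

vapour 94.4→56.1 °C: -49.407 kJ/kg
condensation at 56.1 °C: -518 kJ/kg
liquid 56.1→36.5 °C: -42.14 kJ/kg
Δh = -49.407 + -518 + -42.14 = -609.55 kJ/kg
Q = ṁ·Δh = 1727 kg/h × -609.55 kJ/kg = -1.0527e+06 kJ/h
|Q| = 292.41 kW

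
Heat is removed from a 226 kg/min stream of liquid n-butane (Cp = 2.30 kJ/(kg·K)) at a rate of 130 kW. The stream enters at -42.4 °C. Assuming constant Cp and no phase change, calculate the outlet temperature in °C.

Q = 130 kW = 7800 kJ/min
ΔT = Q/(ṁ·Cp) = 7800/(226×2.30) = 15.006 K
T_out = -42.4 − 15.006 = -57.406 °C

T_out = -57.4 °C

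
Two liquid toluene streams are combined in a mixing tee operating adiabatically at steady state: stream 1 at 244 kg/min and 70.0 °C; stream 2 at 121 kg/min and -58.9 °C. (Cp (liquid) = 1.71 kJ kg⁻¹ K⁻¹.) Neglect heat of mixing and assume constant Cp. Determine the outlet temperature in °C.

T_out = 27.3 °C

No heat crosses the boundary, so H_out = H_in.
Σ ṁᵢCp,ᵢTᵢ = 244×1.71×70.0 + 121×1.71×-58.9 = 17020
Σ ṁᵢCp,ᵢ = 244×1.71 + 121×1.71 = 624.15
T_out = 17020 / 624.15 = 27.269 °C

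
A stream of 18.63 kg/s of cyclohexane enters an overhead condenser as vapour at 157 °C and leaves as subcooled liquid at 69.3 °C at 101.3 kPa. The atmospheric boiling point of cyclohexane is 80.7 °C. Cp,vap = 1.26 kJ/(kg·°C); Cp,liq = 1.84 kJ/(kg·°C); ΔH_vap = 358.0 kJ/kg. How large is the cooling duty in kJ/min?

Q_c = 531000 kJ/min

vapour 157→80.7 °C: -96.138 kJ/kg
condensation at 80.7 °C: -358 kJ/kg
liquid 80.7→69.3 °C: -20.976 kJ/kg
Δh = -96.138 + -358 + -20.976 = -475.11 kJ/kg
Q = ṁ·Δh = 18.63 kg/s × -475.11 kJ/kg = -8851.4 kJ/s
|Q| = 8851.4 kW = 531080 kJ/min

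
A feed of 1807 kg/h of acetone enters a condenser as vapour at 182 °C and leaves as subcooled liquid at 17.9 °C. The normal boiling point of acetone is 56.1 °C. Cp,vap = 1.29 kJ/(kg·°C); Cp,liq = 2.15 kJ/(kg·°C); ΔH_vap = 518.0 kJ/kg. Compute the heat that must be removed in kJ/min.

Q_c = 23000 kJ/min

vapour 182→56.1 °C: -162.41 kJ/kg
condensation at 56.1 °C: -518 kJ/kg
liquid 56.1→17.9 °C: -82.13 kJ/kg
Δh = -162.41 + -518 + -82.13 = -762.54 kJ/kg
Q = ṁ·Δh = 1807 kg/h × -762.54 kJ/kg = -1.3779e+06 kJ/h
|Q| = 382.75 kW = 22965 kJ/min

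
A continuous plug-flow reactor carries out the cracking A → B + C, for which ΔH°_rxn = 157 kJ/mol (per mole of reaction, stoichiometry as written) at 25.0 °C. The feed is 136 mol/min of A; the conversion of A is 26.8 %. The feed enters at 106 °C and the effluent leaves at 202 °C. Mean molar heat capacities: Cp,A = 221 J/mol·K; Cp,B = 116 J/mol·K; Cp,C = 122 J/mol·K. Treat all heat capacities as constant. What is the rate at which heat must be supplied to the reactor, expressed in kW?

Q_in = 145 kW

Extent of reaction ξ = 0.268 × 136 = 36.448 mol/min
Reaction term: ξ·ΔH°_rxn = 36.448 × 157 = 5722.3 kJ/min
Sensible, feed 106→25 °C: -2434.5 kJ/min
Outlet flows (mol/min): A 99.552, B 36.448, C 36.448
Sensible, products 25→202 °C: 5429.6 kJ/min
Q = ΔH = 8717.4 kJ/min = 145.29 kW
Heat supplied = 145.29 kW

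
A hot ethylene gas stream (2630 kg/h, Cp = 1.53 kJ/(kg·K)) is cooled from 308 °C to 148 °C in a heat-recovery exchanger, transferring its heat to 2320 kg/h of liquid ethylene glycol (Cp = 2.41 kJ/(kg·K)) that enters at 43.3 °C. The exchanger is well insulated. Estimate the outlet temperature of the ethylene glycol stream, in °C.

Heat released by hot stream: Q = 2630 × 1.53 × (308 − 148) = 643820 kJ/h
Energy balance on cold side (adiabatic exchanger): Q = ṁ_c·Cp_c·(T_c,out − T_c,in)
T_c,out = 43.3 + 643820/(2320 × 2.41) = 158.45 °C

T_c,out = 158 °C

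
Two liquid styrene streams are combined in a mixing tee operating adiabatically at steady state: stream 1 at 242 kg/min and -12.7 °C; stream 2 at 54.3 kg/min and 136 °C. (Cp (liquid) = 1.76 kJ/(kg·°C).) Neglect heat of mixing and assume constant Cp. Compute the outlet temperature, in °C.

T_out = 14.6 °C

No heat crosses the boundary, so H_out = H_in.
T_out = Σ ṁᵢCp,ᵢTᵢ / Σ ṁᵢCp,ᵢ
      = 7588.1 / 521.49 = 14.551 °C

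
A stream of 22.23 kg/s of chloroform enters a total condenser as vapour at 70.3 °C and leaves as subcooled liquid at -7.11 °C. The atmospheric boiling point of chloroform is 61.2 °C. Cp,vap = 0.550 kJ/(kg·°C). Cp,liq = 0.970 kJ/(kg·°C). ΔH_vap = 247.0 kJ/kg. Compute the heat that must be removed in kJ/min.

Q_c = 425000 kJ/min

vapour 70.3→61.2 °C: -5.005 kJ/kg
condensation at 61.2 °C: -247 kJ/kg
liquid 61.2→-7.11 °C: -66.261 kJ/kg
Δh = -5.005 + -247 + -66.261 = -318.27 kJ/kg
Q = ṁ·Δh = 22.23 kg/s × -318.27 kJ/kg = -7075 kJ/s
|Q| = 7075 kW = 424500 kJ/min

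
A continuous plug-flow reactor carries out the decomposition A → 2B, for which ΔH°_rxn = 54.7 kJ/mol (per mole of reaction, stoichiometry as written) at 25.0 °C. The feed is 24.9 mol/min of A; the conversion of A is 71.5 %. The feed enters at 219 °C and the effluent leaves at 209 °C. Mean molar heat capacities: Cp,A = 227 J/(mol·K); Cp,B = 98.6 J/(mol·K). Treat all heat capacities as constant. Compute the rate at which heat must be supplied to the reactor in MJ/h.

Q_in = 49.2 MJ/h

Extent of reaction ξ = 0.715 × 24.9 = 17.803 mol/min
Reaction term: ξ·ΔH°_rxn = 17.803 × 54.7 = 973.85 kJ/min
Sensible, feed 219→25 °C: -1096.5 kJ/min
Outlet flows (mol/min): A 7.0965, B 35.607
Sensible, products 25→209 °C: 942.4 kJ/min
Q = ΔH = 819.71 kJ/min = 13.662 kW
Heat supplied = 49.182 MJ/h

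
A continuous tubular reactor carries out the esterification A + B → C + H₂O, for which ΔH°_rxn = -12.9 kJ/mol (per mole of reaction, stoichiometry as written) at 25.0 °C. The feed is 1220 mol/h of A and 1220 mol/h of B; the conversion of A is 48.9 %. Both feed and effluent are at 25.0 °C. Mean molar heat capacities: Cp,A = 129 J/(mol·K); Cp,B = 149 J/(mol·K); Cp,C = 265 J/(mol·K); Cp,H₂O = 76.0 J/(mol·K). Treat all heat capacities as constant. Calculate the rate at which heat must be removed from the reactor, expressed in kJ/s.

Q_out = 2.14 kJ/s

Extent of reaction ξ = 0.489 × 1220 = 596.58 mol/h
Reaction term: ξ·ΔH°_rxn = 596.58 × -12.9 = -7695.9 kJ/h
Q = ΔH = -7695.9 kJ/h = -2.1377 kW
Heat removed = 2.1377 kJ/s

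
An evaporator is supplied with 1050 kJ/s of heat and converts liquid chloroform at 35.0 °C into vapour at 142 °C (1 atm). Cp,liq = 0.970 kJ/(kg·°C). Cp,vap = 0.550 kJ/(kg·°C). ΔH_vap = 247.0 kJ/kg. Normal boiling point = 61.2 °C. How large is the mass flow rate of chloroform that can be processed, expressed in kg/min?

Δh = 0.970×(61.2−35.0) + 247.0 + 0.550×(142−61.2) = 316.85 kJ/kg
Q = 1050 kJ/s = 1050 kJ/s = 63000 kJ/min
ṁ = Q/Δh = 63000 / 316.85 = 198.83 kg/min

ṁ = 199 kg/min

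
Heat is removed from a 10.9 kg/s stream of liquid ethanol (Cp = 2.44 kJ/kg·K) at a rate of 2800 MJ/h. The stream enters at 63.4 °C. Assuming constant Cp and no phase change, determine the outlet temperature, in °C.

Q = 2800 MJ/h = 777.78 kJ/s
ΔT = Q/(ṁ·Cp) = 777.78/(10.9×2.44) = 29.244 K
T_out = 63.4 − 29.244 = 34.156 °C

T_out = 34.2 °C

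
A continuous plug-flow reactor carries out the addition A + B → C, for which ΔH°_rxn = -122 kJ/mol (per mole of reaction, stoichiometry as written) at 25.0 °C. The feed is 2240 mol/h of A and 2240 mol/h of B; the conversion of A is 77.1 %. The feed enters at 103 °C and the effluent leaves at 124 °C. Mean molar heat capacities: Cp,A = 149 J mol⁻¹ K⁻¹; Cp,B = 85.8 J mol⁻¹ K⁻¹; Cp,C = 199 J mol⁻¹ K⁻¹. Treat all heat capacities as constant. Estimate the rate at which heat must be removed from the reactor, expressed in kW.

Q_out = 57.2 kW

Extent of reaction ξ = 0.771 × 2240 = 1727 mol/h
Reaction term: ξ·ΔH°_rxn = 1727 × -122 = -210700 kJ/h
Sensible, feed 103→25 °C: -41024 kJ/h
Outlet flows (mol/h): A 512.96, B 512.96, C 1727
Sensible, products 25→124 °C: 45948 kJ/h
Q = ΔH = -205770 kJ/h = -57.16 kW
Heat removed = 57.16 kW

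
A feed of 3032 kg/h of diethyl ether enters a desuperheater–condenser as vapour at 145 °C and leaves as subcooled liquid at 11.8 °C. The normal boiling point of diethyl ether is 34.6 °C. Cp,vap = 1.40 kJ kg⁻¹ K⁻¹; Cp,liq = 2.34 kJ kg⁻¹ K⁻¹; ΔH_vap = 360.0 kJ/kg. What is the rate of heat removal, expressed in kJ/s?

vapour 145→34.6 °C: -154.56 kJ/kg
condensation at 34.6 °C: -360 kJ/kg
liquid 34.6→11.8 °C: -53.352 kJ/kg
Δh = -154.56 + -360 + -53.352 = -567.91 kJ/kg
Q = ṁ·Δh = 3032 kg/h × -567.91 kJ/kg = -1.7219e+06 kJ/h
|Q| = 478.31 kW

Q_c = 478 kJ/s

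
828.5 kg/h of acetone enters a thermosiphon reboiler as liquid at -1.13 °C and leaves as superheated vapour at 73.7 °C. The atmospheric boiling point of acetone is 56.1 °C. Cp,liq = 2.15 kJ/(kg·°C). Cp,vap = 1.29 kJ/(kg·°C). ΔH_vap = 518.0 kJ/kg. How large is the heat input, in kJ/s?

liquid -1.13→56.1 °C: 123.04 kJ/kg
vaporisation at 56.1 °C: 518 kJ/kg
vapour 56.1→73.7 °C: 22.704 kJ/kg
Δh = 123.04 + 518 + 22.704 = 663.75 kJ/kg
Q = ṁ·Δh = 828.5 kg/h × 663.75 kJ/kg = 549920 kJ/h
|Q| = 152.75 kW

Q = 153 kJ/s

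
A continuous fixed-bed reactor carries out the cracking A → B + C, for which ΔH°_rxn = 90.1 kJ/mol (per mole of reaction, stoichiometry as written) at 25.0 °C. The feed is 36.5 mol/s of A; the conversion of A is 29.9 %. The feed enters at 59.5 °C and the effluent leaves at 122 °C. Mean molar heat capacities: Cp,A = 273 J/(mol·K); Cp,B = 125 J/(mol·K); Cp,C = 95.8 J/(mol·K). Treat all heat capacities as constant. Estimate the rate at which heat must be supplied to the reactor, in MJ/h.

Q_in = 5580 MJ/h

Extent of reaction ξ = 0.299 × 36.5 = 10.913 mol/s
Reaction term: ξ·ΔH°_rxn = 10.913 × 90.1 = 983.31 kJ/s
Sensible, feed 59.5→25 °C: -343.78 kJ/s
Outlet flows (mol/s): A 25.587, B 10.913, C 10.913
Sensible, products 25→122 °C: 911.3 kJ/s
Q = ΔH = 1550.8 kJ/s = 1550.8 kW
Heat supplied = 5583 MJ/h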